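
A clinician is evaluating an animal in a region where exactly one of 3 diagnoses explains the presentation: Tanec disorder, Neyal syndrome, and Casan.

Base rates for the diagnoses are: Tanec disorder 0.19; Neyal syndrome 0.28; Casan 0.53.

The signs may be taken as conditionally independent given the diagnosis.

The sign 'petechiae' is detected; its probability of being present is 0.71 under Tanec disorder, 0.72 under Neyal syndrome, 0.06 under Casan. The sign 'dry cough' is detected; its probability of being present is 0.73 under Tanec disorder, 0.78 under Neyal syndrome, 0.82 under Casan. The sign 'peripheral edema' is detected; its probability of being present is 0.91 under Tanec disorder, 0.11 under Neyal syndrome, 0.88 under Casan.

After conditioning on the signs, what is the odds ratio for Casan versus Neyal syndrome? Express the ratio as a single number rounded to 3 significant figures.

Unnormalized posterior weight (prior times the sign likelihoods) for each of the two hypotheses:
  Casan: 0.53 × 0.06 × 0.82 × 0.88 = 0.022947
  Neyal syndrome: 0.28 × 0.72 × 0.78 × 0.11 = 0.017297
Posterior odds = 0.022947 / 0.017297 ≈ 1.33.

1.33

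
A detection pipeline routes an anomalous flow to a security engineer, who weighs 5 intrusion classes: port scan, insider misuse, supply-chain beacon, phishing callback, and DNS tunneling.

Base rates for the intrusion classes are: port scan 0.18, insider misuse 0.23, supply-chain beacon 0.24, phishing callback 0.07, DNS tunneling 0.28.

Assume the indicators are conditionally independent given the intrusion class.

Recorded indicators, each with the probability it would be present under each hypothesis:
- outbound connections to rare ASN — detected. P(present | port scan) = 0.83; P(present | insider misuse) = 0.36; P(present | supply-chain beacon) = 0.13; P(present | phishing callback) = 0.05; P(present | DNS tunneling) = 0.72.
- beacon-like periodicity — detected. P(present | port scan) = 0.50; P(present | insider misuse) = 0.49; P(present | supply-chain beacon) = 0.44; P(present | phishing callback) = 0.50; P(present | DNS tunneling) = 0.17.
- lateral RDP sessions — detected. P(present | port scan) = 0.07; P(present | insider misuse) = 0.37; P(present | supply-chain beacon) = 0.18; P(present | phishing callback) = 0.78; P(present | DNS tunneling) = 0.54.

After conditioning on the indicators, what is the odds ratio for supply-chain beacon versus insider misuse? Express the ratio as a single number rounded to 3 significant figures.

The normalizing constant cancels in an odds ratio, so compute prior × likelihood for the two hypotheses only:
  supply-chain beacon: 0.24 × 0.13 × 0.44 × 0.18 = 0.002471
  insider misuse: 0.23 × 0.36 × 0.49 × 0.37 = 0.015012
Odds(supply-chain beacon : insider misuse) = 0.002471 / 0.015012 ≈ 0.165.

0.165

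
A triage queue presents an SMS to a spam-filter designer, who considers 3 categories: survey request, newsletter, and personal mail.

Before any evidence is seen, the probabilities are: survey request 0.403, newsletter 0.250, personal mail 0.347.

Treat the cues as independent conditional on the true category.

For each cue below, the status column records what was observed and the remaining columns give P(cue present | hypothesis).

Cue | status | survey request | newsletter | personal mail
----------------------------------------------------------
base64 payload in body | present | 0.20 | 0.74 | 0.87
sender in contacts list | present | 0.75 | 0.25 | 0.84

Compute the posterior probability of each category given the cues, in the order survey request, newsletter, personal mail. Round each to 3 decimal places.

0.168, 0.128, 0.704

For each hypothesis, the unnormalized posterior weight is prior × product of the cue likelihoods:
  survey request: 0.403 × 0.20 × 0.75 = 0.06045
  newsletter: 0.250 × 0.74 × 0.25 = 0.04625
  personal mail: 0.347 × 0.87 × 0.84 = 0.25359
The unnormalized weights sum to 0.36029.
P(survey request | evidence) = 0.06045 / 0.36029 ≈ 0.168
P(newsletter | evidence) = 0.04625 / 0.36029 ≈ 0.128
P(personal mail | evidence) = 0.25359 / 0.36029 ≈ 0.704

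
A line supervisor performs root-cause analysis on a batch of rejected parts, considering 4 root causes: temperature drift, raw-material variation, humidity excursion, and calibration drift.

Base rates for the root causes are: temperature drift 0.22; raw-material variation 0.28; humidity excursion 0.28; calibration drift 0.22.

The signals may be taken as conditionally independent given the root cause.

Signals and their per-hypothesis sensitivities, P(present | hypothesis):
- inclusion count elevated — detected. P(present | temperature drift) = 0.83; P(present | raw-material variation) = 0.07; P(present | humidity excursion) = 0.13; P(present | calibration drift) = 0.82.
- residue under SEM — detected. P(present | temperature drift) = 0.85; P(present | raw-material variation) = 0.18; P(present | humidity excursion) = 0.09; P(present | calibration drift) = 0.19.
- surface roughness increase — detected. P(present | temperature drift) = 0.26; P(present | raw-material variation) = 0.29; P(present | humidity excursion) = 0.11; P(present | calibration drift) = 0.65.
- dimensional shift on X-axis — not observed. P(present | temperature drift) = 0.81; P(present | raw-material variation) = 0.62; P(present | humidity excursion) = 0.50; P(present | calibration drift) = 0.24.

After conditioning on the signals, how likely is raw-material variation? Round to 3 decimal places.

By Bayes' rule with conditional independence, the unnormalized weight for each hypothesis is prior × ∏ likelihoods (using 1 − P(present | H) for each absent signal):
  temperature drift: 0.22 × 0.83 × 0.85 × 0.26 × (1 − 0.81) = 0.0076674
  raw-material variation: 0.28 × 0.07 × 0.18 × 0.29 × (1 − 0.62) = 0.00038879
  humidity excursion: 0.28 × 0.13 × 0.09 × 0.11 × (1 − 0.50) = 0.00018018
  calibration drift: 0.22 × 0.82 × 0.19 × 0.65 × (1 − 0.24) = 0.016932
Marginal likelihood of the evidence = 0.025169.
P(raw-material variation | evidence) = 0.00038879 / 0.025169 ≈ 0.015.

0.015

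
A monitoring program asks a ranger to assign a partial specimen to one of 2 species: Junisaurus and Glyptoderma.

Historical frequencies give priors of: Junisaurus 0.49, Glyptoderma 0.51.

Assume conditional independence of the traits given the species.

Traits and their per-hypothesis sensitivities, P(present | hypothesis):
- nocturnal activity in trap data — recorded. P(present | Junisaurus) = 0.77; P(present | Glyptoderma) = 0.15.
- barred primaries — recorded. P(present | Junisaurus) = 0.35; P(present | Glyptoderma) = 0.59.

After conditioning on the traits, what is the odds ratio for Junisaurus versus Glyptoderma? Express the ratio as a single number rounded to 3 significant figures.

2.93

Posterior odds equal prior odds times the likelihood ratio; only the two competing hypotheses matter.
  Junisaurus: 0.49 × 0.77 × 0.35 = 0.13206
  Glyptoderma: 0.51 × 0.15 × 0.59 = 0.045135
Posterior odds = 0.13206 / 0.045135 ≈ 2.93.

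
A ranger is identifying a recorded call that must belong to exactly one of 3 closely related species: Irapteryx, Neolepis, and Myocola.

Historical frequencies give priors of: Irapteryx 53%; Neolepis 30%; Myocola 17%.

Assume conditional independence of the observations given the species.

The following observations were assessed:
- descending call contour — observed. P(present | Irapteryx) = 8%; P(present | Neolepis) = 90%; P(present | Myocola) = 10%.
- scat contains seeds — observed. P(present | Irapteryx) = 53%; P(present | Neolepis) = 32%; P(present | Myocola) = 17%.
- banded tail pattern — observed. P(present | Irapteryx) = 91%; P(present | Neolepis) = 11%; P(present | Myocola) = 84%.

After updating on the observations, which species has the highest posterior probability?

Irapteryx

Multiply each prior by the joint likelihood of the evidence pattern:
  Irapteryx: 0.53 × 0.08 × 0.53 × 0.91 = 0.02045
  Neolepis: 0.30 × 0.90 × 0.32 × 0.11 = 0.009504
  Myocola: 0.17 × 0.10 × 0.17 × 0.84 = 0.0024276
Normalizing constant Z = 0.02045 + 0.009504 + 0.0024276 = 0.032381.
P(Irapteryx | evidence) ≈ 0.02045 / 0.032381 ≈ 0.632
P(Neolepis | evidence) ≈ 0.009504 / 0.032381 ≈ 0.294
P(Myocola | evidence) ≈ 0.0024276 / 0.032381 ≈ 0.075
The largest is 0.632, so Irapteryx is most probable.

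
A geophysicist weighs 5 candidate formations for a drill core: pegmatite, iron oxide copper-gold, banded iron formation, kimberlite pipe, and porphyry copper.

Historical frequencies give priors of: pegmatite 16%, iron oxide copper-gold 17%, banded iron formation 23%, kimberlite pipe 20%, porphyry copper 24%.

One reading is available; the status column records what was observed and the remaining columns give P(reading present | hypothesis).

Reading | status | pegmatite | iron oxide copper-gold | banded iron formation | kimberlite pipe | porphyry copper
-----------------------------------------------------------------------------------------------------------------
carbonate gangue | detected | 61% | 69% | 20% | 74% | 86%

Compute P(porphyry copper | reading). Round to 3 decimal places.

Multiply each prior by the likelihood of the reading:
  pegmatite: 0.16 × 0.61 = 0.0976
  iron oxide copper-gold: 0.17 × 0.69 = 0.1173
  banded iron formation: 0.23 × 0.20 = 0.046
  kimberlite pipe: 0.20 × 0.74 = 0.148
  porphyry copper: 0.24 × 0.86 = 0.2064
The unnormalized weights sum to 0.6153.
P(porphyry copper | evidence) = 0.2064 / 0.6153 ≈ 0.335.

0.335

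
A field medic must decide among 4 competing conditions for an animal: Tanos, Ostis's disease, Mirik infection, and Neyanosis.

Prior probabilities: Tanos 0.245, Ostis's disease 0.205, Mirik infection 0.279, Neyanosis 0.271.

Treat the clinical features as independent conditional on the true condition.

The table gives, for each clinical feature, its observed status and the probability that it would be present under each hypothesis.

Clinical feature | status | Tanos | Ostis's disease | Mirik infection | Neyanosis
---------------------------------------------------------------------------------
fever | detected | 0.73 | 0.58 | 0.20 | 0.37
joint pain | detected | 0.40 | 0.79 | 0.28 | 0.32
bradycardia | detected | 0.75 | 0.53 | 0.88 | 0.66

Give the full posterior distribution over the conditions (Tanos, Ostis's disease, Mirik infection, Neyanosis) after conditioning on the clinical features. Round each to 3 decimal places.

0.388, 0.360, 0.099, 0.153

For each hypothesis, the unnormalized posterior weight is prior × product of the clinical feature likelihoods:
  Tanos: 0.245 × 0.73 × 0.40 × 0.75 = 0.053655
  Ostis's disease: 0.205 × 0.58 × 0.79 × 0.53 = 0.049783
  Mirik infection: 0.279 × 0.20 × 0.28 × 0.88 = 0.013749
  Neyanosis: 0.271 × 0.37 × 0.32 × 0.66 = 0.021177
The unnormalized weights sum to 0.13836.
P(Tanos | evidence) = 0.053655 / 0.13836 ≈ 0.388
P(Ostis's disease | evidence) = 0.049783 / 0.13836 ≈ 0.360
P(Mirik infection | evidence) = 0.013749 / 0.13836 ≈ 0.099
P(Neyanosis | evidence) = 0.021177 / 0.13836 ≈ 0.153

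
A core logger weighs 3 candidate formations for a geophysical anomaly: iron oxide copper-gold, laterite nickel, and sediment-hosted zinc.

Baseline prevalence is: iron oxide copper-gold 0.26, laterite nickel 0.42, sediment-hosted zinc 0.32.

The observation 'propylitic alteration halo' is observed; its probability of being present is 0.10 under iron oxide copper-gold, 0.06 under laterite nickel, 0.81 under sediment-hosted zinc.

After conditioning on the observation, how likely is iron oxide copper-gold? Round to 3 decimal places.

For each hypothesis, the unnormalized posterior weight is prior × likelihood:
  iron oxide copper-gold: 0.26 × 0.10 = 0.026
  laterite nickel: 0.42 × 0.06 = 0.0252
  sediment-hosted zinc: 0.32 × 0.81 = 0.2592
The unnormalized weights sum to 0.3104.
P(iron oxide copper-gold | evidence) = 0.026 / 0.3104 ≈ 0.084.

0.084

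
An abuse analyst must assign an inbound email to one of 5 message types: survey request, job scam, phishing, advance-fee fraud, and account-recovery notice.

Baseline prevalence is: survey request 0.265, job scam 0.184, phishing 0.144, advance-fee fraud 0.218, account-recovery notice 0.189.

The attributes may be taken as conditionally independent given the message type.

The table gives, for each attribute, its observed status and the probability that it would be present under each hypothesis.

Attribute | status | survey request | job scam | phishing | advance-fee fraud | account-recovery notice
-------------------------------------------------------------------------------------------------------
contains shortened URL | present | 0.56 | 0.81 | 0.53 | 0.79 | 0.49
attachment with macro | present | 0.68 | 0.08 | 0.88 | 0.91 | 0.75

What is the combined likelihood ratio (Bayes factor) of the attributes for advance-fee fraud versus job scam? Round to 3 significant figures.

Take the product of per-attribute likelihoods under each hypothesis, then divide.
  advance-fee fraud: 0.79 × 0.91 = 0.7189
  job scam: 0.81 × 0.08 = 0.0648
Bayes factor = 0.7189 / 0.0648 ≈ 11.1

11.1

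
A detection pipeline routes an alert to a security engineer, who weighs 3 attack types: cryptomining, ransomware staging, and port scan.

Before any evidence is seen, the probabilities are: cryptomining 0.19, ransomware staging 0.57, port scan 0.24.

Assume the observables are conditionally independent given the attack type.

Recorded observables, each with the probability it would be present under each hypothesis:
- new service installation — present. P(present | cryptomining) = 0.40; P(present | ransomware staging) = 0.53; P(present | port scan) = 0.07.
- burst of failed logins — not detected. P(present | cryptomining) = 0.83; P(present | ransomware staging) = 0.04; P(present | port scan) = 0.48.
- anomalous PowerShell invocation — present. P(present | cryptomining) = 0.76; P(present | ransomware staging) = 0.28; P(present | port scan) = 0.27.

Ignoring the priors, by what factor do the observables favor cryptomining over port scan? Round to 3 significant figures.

5.26

Take the product of per-observable likelihoods under each hypothesis (using 1 − P(present | H) for each absent observable), then divide.
  cryptomining: 0.40 × (1 − 0.83) × 0.76 = 0.05168
  port scan: 0.07 × (1 − 0.48) × 0.27 = 0.009828
Bayes factor = 0.05168 / 0.009828 ≈ 5.26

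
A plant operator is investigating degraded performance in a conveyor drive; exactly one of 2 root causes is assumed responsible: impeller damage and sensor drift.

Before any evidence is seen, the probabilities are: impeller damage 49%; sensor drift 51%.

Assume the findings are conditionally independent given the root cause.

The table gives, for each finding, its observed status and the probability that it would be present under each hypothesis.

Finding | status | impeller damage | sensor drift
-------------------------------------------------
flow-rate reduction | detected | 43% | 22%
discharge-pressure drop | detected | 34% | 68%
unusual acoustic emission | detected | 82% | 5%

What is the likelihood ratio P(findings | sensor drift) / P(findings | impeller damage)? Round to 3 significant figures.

0.0624

Joint likelihood of the evidence pattern under each hypothesis:
  sensor drift: 0.22 × 0.68 × 0.05 = 0.00748
  impeller damage: 0.43 × 0.34 × 0.82 = 0.11988
Bayes factor = 0.00748 / 0.11988 ≈ 0.0624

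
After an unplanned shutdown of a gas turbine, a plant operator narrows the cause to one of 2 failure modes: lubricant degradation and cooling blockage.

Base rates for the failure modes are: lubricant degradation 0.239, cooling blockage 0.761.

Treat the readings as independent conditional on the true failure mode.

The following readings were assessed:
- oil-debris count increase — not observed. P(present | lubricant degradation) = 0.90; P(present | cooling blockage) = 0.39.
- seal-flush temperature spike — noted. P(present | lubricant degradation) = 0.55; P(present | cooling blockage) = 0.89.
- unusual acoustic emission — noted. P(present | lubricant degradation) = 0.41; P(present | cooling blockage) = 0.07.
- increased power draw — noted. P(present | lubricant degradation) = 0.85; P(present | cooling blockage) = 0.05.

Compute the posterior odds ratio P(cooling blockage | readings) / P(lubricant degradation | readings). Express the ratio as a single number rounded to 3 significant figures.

The normalizing constant cancels in an odds ratio, so compute prior × likelihood for the two hypotheses only (using 1 − P(present | H) for each absent reading):
  cooling blockage: 0.761 × (1 − 0.39) × 0.89 × 0.07 × 0.05 = 0.001446
  lubricant degradation: 0.239 × (1 − 0.90) × 0.55 × 0.41 × 0.85 = 0.004581
Odds(cooling blockage : lubricant degradation) = 0.001446 / 0.004581 ≈ 0.316.

0.316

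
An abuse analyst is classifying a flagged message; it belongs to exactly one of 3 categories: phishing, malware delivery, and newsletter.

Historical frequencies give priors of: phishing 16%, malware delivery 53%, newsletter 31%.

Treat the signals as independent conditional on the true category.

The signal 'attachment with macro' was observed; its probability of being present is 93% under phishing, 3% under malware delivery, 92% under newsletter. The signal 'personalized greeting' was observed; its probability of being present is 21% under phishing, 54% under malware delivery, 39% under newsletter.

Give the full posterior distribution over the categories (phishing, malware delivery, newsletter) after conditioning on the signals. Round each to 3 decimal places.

0.207, 0.057, 0.736

By Bayes' rule with conditional independence, the unnormalized weight for each hypothesis is prior × ∏ likelihoods:
  phishing: 0.16 × 0.93 × 0.21 = 0.031248
  malware delivery: 0.53 × 0.03 × 0.54 = 0.008586
  newsletter: 0.31 × 0.92 × 0.39 = 0.11123
Normalizing constant Z = 0.031248 + 0.008586 + 0.11123 = 0.15106.
P(phishing | evidence) = 0.031248 / 0.15106 ≈ 0.207
P(malware delivery | evidence) = 0.008586 / 0.15106 ≈ 0.057
P(newsletter | evidence) = 0.11123 / 0.15106 ≈ 0.736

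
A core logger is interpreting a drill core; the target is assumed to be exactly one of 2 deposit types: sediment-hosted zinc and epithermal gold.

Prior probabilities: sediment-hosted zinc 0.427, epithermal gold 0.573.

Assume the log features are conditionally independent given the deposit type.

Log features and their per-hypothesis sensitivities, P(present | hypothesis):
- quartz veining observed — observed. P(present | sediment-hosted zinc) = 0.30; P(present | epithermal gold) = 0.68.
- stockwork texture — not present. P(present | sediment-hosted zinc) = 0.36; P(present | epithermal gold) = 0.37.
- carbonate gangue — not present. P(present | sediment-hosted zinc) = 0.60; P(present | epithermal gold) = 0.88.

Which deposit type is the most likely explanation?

sediment-hosted zinc

By Bayes' rule with conditional independence, the unnormalized weight for each hypothesis is prior × ∏ likelihoods (using 1 − P(present | H) for each absent log feature):
  sediment-hosted zinc: 0.427 × 0.30 × (1 − 0.36) × (1 − 0.60) = 0.032794
  epithermal gold: 0.573 × 0.68 × (1 − 0.37) × (1 − 0.88) = 0.029457
Marginal likelihood of the evidence = 0.06225.
P(sediment-hosted zinc | evidence) ≈ 0.032794 / 0.06225 ≈ 0.527
P(epithermal gold | evidence) ≈ 0.029457 / 0.06225 ≈ 0.473
The largest is 0.527, so sediment-hosted zinc is most probable.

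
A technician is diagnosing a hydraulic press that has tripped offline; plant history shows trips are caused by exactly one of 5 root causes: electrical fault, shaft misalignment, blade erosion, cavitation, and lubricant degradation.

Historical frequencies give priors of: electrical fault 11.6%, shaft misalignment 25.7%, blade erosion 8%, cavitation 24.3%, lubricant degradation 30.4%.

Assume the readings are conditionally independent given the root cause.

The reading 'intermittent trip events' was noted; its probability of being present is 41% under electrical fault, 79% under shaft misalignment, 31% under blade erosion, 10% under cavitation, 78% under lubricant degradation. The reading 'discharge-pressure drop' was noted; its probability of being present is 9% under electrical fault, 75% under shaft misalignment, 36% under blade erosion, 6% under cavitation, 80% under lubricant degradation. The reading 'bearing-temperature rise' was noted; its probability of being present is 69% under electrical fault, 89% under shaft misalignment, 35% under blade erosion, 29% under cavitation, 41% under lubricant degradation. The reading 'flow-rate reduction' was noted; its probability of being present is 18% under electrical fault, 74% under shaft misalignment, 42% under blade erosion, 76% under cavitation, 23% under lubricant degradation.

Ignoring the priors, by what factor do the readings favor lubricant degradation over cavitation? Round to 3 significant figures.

Take the product of per-reading likelihoods under each hypothesis, then divide.
  lubricant degradation: 0.78 × 0.80 × 0.41 × 0.23 = 0.058843
  cavitation: 0.10 × 0.06 × 0.29 × 0.76 = 0.0013224
Bayes factor = 0.058843 / 0.0013224 ≈ 44.5

44.5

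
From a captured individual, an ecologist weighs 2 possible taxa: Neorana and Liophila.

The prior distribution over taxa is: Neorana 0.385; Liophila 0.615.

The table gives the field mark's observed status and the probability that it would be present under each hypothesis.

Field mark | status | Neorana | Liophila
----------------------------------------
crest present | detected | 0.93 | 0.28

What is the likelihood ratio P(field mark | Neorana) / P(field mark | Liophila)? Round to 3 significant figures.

3.32

Likelihood of this field mark under each hypothesis:
  Neorana: 0.93
  Liophila: 0.28
Bayes factor = 0.93 / 0.28 ≈ 3.32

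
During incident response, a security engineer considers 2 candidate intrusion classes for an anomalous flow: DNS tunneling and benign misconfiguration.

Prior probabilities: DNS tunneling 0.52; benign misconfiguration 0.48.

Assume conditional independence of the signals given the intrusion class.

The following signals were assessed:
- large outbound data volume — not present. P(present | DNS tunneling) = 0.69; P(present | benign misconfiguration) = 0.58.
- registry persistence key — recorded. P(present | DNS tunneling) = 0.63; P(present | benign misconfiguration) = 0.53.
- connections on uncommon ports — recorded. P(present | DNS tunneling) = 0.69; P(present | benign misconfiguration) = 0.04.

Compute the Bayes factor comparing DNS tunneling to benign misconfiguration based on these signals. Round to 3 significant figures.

15.1

Take the product of per-signal likelihoods under each hypothesis (using 1 − P(present | H) for each absent signal), then divide.
  DNS tunneling: (1 − 0.69) × 0.63 × 0.69 = 0.13476
  benign misconfiguration: (1 − 0.58) × 0.53 × 0.04 = 0.008904
Bayes factor = 0.13476 / 0.008904 ≈ 15.1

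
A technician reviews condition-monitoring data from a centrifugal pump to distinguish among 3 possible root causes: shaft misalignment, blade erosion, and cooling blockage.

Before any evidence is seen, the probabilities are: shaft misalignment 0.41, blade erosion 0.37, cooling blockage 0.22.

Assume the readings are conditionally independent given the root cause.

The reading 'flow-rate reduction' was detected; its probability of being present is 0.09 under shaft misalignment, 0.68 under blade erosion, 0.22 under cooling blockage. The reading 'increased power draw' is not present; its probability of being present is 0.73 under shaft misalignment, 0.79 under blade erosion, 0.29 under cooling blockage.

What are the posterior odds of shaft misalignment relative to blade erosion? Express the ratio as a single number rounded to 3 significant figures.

Posterior odds equal prior odds times the likelihood ratio; only the two competing hypotheses matter (using 1 − P(present | H) for each absent reading).
  shaft misalignment: 0.41 × 0.09 × (1 − 0.73) = 0.009963
  blade erosion: 0.37 × 0.68 × (1 − 0.79) = 0.052836
Posterior odds = 0.009963 / 0.052836 ≈ 0.189.

0.189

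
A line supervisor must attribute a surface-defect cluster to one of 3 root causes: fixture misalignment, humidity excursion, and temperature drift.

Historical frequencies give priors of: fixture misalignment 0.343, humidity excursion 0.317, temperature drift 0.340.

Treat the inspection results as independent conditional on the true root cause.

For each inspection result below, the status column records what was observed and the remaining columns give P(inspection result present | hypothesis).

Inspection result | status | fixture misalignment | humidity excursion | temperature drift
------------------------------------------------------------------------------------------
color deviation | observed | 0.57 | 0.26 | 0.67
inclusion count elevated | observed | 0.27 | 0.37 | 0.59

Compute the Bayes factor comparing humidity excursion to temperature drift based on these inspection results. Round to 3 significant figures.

Joint likelihood of the inspection result pattern under each hypothesis:
  humidity excursion: 0.26 × 0.37 = 0.0962
  temperature drift: 0.67 × 0.59 = 0.3953
Bayes factor = 0.0962 / 0.3953 ≈ 0.243

0.243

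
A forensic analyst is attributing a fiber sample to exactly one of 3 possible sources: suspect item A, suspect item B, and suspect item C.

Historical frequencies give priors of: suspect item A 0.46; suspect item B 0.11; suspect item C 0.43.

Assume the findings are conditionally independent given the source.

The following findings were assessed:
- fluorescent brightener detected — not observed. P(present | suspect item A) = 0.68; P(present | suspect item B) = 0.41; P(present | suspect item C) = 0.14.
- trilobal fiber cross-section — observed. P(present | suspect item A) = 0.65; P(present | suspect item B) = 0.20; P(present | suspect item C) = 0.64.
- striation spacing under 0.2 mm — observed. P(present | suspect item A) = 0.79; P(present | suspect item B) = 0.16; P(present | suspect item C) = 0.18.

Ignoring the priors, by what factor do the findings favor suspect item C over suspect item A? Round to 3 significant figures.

Take the product of per-finding likelihoods under each hypothesis (using 1 − P(present | H) for each absent finding), then divide.
  suspect item C: (1 − 0.14) × 0.64 × 0.18 = 0.099072
  suspect item A: (1 − 0.68) × 0.65 × 0.79 = 0.16432
Bayes factor = 0.099072 / 0.16432 ≈ 0.603

0.603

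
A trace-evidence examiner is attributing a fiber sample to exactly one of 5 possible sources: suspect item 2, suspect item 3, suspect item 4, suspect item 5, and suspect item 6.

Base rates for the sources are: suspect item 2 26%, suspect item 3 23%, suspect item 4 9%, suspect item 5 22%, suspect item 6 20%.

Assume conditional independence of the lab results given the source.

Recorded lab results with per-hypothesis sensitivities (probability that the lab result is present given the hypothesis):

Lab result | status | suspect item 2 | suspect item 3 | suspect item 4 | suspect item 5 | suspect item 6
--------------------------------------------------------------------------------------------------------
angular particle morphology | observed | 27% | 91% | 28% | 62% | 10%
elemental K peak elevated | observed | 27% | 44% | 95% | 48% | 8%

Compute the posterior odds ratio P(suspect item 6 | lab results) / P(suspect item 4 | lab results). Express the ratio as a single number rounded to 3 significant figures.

0.0668

The normalizing constant cancels in an odds ratio, so compute prior × likelihood for the two hypotheses only:
  suspect item 6: 0.20 × 0.10 × 0.08 = 0.0016
  suspect item 4: 0.09 × 0.28 × 0.95 = 0.02394
Posterior odds = 0.0016 / 0.02394 ≈ 0.0668.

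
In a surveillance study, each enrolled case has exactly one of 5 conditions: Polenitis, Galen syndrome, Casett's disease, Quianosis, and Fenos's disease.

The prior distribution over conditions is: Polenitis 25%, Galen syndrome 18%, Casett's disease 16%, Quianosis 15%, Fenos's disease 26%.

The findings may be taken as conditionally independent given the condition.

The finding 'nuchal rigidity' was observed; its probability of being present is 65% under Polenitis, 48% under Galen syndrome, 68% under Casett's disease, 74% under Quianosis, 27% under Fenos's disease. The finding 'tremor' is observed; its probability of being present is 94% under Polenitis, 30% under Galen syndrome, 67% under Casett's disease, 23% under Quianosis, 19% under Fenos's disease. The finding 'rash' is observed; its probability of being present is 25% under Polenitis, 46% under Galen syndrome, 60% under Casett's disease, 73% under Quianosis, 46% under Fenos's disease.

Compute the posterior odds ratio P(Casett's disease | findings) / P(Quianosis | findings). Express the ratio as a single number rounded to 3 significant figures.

2.35

Unnormalized posterior weight (prior times the finding likelihoods) for each of the two hypotheses:
  Casett's disease: 0.16 × 0.68 × 0.67 × 0.60 = 0.043738
  Quianosis: 0.15 × 0.74 × 0.23 × 0.73 = 0.018637
Posterior odds = 0.043738 / 0.018637 ≈ 2.35.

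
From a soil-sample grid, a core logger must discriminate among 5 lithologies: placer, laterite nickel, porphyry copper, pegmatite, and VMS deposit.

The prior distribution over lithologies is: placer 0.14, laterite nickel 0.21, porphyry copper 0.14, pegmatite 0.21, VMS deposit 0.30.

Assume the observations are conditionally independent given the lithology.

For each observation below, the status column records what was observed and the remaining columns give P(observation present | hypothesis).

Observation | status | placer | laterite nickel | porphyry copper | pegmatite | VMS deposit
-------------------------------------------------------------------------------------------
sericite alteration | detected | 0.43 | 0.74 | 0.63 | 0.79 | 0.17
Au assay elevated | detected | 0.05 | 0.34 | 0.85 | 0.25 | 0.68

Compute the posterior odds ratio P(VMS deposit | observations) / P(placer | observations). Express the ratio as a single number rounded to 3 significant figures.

11.5

The normalizing constant cancels in an odds ratio, so compute prior × likelihood for the two hypotheses only:
  VMS deposit: 0.30 × 0.17 × 0.68 = 0.03468
  placer: 0.14 × 0.43 × 0.05 = 0.00301
Posterior odds = 0.03468 / 0.00301 ≈ 11.5.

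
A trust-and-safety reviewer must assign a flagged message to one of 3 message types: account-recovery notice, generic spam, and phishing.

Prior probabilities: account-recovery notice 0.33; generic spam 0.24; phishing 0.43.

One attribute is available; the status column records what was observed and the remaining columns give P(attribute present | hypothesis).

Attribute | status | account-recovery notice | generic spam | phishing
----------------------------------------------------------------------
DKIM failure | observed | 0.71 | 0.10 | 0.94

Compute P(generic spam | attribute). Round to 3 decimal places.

0.036

By Bayes' rule, the unnormalized weight for each hypothesis is prior × likelihood:
  account-recovery notice: 0.33 × 0.71 = 0.2343
  generic spam: 0.24 × 0.10 = 0.024
  phishing: 0.43 × 0.94 = 0.4042
Normalizing constant Z = 0.2343 + 0.024 + 0.4042 = 0.6625.
P(generic spam | evidence) = 0.024 / 0.6625 ≈ 0.036.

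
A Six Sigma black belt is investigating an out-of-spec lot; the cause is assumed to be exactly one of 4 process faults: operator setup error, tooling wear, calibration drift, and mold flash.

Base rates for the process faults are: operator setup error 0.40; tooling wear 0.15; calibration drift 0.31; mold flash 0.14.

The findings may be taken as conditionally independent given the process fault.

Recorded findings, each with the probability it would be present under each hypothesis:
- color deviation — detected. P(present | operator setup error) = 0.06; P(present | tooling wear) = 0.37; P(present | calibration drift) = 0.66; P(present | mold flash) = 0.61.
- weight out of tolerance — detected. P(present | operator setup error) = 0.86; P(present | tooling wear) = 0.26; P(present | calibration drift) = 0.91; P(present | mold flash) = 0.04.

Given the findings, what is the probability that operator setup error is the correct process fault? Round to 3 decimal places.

By Bayes' rule with conditional independence, the unnormalized weight for each hypothesis is prior × ∏ likelihoods:
  operator setup error: 0.40 × 0.06 × 0.86 = 0.02064
  tooling wear: 0.15 × 0.37 × 0.26 = 0.01443
  calibration drift: 0.31 × 0.66 × 0.91 = 0.18619
  mold flash: 0.14 × 0.61 × 0.04 = 0.003416
Marginal likelihood of the evidence = 0.22467.
P(operator setup error | evidence) = 0.02064 / 0.22467 ≈ 0.092.

0.092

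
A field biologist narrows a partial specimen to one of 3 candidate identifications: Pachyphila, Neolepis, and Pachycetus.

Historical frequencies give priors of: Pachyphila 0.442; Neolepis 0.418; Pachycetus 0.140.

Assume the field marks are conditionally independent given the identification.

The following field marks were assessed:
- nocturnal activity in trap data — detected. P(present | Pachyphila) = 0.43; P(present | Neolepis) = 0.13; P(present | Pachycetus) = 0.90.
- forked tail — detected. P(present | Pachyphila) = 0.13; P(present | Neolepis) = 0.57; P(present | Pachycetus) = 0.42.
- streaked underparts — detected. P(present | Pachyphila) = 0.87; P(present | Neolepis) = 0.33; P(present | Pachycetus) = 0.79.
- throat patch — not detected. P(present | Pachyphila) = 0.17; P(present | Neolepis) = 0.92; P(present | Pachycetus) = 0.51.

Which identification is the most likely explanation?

By Bayes' rule with conditional independence, the unnormalized weight for each hypothesis is prior × ∏ likelihoods (using 1 − P(present | H) for each absent field mark):
  Pachyphila: 0.442 × 0.43 × 0.13 × 0.87 × (1 − 0.17) = 0.017842
  Neolepis: 0.418 × 0.13 × 0.57 × 0.33 × (1 − 0.92) = 0.00081771
  Pachycetus: 0.140 × 0.90 × 0.42 × 0.79 × (1 − 0.51) = 0.020485
The unnormalized weights sum to 0.039145.
P(Pachyphila | evidence) ≈ 0.017842 / 0.039145 ≈ 0.456
P(Neolepis | evidence) ≈ 0.00081771 / 0.039145 ≈ 0.021
P(Pachycetus | evidence) ≈ 0.020485 / 0.039145 ≈ 0.523
The largest is 0.523, so Pachycetus is most probable.

Pachycetus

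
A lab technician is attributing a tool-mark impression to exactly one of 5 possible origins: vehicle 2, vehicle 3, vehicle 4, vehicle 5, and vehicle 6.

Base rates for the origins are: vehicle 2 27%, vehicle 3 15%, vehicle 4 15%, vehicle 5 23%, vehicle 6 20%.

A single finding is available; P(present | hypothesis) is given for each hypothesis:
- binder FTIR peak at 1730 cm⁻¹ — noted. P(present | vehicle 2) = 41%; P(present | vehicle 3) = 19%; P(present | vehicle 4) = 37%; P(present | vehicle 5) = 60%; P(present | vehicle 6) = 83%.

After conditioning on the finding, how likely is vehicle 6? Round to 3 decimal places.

0.333

Multiply each prior by the likelihood of the finding:
  vehicle 2: 0.27 × 0.41 = 0.1107
  vehicle 3: 0.15 × 0.19 = 0.0285
  vehicle 4: 0.15 × 0.37 = 0.0555
  vehicle 5: 0.23 × 0.60 = 0.138
  vehicle 6: 0.20 × 0.83 = 0.166
Marginal likelihood of the evidence = 0.4987.
P(vehicle 6 | evidence) = 0.166 / 0.4987 ≈ 0.333.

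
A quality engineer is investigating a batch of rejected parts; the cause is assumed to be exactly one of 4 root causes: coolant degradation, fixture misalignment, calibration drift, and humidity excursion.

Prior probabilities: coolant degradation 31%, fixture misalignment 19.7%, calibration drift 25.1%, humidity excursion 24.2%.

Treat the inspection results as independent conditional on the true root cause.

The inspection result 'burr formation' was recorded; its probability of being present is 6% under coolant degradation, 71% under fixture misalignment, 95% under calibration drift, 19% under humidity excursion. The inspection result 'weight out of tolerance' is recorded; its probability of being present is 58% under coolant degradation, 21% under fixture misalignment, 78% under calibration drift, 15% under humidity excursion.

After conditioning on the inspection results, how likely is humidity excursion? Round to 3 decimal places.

0.030

By Bayes' rule with conditional independence, the unnormalized weight for each hypothesis is prior × ∏ likelihoods:
  coolant degradation: 0.310 × 0.06 × 0.58 = 0.010788
  fixture misalignment: 0.197 × 0.71 × 0.21 = 0.029373
  calibration drift: 0.251 × 0.95 × 0.78 = 0.18599
  humidity excursion: 0.242 × 0.19 × 0.15 = 0.006897
The unnormalized weights sum to 0.23305.
P(humidity excursion | evidence) = 0.006897 / 0.23305 ≈ 0.030.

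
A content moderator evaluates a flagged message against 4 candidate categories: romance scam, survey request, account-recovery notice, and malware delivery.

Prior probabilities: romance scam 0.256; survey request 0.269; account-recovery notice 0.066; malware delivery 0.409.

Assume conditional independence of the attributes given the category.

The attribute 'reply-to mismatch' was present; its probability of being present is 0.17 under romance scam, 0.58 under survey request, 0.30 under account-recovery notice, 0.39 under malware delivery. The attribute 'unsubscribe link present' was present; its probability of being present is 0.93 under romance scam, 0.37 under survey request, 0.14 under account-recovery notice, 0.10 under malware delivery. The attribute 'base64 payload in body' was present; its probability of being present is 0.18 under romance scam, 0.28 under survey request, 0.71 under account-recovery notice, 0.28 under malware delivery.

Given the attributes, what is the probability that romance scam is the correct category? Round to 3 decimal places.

0.244

By Bayes' rule with conditional independence, the unnormalized weight for each hypothesis is prior × ∏ likelihoods:
  romance scam: 0.256 × 0.17 × 0.93 × 0.18 = 0.0072852
  survey request: 0.269 × 0.58 × 0.37 × 0.28 = 0.016164
  account-recovery notice: 0.066 × 0.30 × 0.14 × 0.71 = 0.0019681
  malware delivery: 0.409 × 0.39 × 0.10 × 0.28 = 0.0044663
Normalizing constant Z = 0.0072852 + 0.016164 + 0.0019681 + 0.0044663 = 0.029883.
P(romance scam | evidence) = 0.0072852 / 0.029883 ≈ 0.244.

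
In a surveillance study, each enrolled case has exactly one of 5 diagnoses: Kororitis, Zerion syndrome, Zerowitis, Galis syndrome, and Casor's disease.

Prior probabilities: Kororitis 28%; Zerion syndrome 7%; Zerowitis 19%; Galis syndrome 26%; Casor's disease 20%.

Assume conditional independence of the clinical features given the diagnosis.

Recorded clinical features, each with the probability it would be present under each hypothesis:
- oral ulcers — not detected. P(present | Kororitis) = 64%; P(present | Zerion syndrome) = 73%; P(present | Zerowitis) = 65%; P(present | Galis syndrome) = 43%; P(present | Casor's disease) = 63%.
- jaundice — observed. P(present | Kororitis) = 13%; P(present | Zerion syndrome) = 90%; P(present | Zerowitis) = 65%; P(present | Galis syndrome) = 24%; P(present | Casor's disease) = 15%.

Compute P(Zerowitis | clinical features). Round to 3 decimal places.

0.360

Multiply each prior by the joint likelihood of the clinical feature pattern (using 1 − P(present | H) for each absent clinical feature):
  Kororitis: 0.28 × (1 − 0.64) × 0.13 = 0.013104
  Zerion syndrome: 0.07 × (1 − 0.73) × 0.90 = 0.01701
  Zerowitis: 0.19 × (1 − 0.65) × 0.65 = 0.043225
  Galis syndrome: 0.26 × (1 − 0.43) × 0.24 = 0.035568
  Casor's disease: 0.20 × (1 − 0.63) × 0.15 = 0.0111
Marginal likelihood of the evidence = 0.12001.
P(Zerowitis | evidence) = 0.043225 / 0.12001 ≈ 0.360.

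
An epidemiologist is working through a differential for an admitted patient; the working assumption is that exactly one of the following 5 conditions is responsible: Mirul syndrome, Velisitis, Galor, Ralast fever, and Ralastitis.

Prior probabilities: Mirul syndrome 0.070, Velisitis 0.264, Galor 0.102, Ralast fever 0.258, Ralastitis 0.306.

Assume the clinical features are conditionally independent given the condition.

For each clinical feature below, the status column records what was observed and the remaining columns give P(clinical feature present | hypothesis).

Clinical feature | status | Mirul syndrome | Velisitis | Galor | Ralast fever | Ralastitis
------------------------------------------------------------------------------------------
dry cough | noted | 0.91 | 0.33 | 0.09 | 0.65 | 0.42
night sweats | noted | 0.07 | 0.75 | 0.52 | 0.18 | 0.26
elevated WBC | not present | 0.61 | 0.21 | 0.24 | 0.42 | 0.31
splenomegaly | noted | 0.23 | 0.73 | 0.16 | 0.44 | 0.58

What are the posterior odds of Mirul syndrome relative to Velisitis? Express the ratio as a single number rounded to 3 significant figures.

Posterior odds equal prior odds times the likelihood ratio; only the two competing hypotheses matter (using 1 − P(present | H) for each absent clinical feature).
  Mirul syndrome: 0.070 × 0.91 × 0.07 × (1 − 0.61) × 0.23 = 0.00039997
  Velisitis: 0.264 × 0.33 × 0.75 × (1 − 0.21) × 0.73 = 0.037682
Posterior odds = 0.00039997 / 0.037682 ≈ 0.0106.

0.0106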